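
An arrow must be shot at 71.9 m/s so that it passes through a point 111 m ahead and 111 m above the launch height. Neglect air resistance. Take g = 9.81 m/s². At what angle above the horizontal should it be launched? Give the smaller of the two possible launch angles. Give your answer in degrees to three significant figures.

Trajectory: y = x tanθ − g x² (1 + tan²θ)/(2v₀²). With x = 111, y = 111, v₀ = 71.9, g = 9.81:
11.69 tan²θ − 111 tanθ + (122.7) = 0.
tanθ = [111 ± √(111² − 4 × 11.69 × (122.7))] / (2 × 11.69) = (111 ± 81.14) / 23.38, giving tanθ = 1.277 or 8.218.
θ = 51.94° or 83.06°; the smaller is 51.94°.

51.9°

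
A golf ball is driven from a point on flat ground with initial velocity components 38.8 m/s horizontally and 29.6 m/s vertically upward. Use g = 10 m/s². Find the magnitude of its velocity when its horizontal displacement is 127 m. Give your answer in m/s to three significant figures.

Time to reach x = 127 m: t = x/vₓ = 127/38.80 = 3.273 s.
Vertical velocity there: v_y = v_y0 − g t = 29.60 − 10.0 × 3.273 = −3.132 m/s.
Speed: √(vₓ² + v_y²) = √(38.80² + 3.132²) = 38.93 m/s.

38.9 m/s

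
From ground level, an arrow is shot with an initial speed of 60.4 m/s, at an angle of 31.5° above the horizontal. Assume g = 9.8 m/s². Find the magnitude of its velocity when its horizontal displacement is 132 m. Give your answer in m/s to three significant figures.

51.9 m/s

vₓ = 60.40 cos 31.5° = 51.50 m/s; v_y0 = 60.40 sin 31.5° = 31.56 m/s.
At x = 132 m, t = x/vₓ = 132/51.50 = 2.563 s.
Vertical velocity there: v_y = v_y0 − g t = 31.56 − 9.80 × 2.563 = 6.440 m/s.
Speed: √(vₓ² + v_y²) = √(51.50² + 6.440²) = 51.90 m/s.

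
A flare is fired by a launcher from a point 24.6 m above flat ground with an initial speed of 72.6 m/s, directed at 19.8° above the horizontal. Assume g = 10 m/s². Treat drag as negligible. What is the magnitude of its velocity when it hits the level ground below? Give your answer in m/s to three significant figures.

75.9 m/s

Components: vₓ = 72.60 cos 19.8° = 68.31 m/s, v_y0 = 72.60 sin 19.8° = 24.59 m/s.
With up positive and y = 0 at the ground: y(t) = 24.6 + (24.59) t − 5.000 t². Setting y = 0 and taking the positive root: t = [24.59 + √(24.59² + 2·10.0·24.6)] / 10.0 = (24.59 + 33.12) / 10.0 = 5.771 s.
Vertical velocity at impact: v_y = v_y0 − g t = 24.59 − 10.0 × 5.771 = −33.12 m/s.
Speed: |v| = √(vₓ² + v_y²) = √(68.31² + 33.12²) = 75.91 m/s.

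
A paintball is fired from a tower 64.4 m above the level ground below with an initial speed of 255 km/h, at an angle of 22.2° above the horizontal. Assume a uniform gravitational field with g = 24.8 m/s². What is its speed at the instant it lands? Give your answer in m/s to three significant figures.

Convert: 255 km/h = 255/3.6 = 70.83 m/s.
vₓ = 70.83 cos 22.2° = 65.58 m/s; v_y0 = 70.83 sin 22.2° = 26.76 m/s.
The projectile lands when y = 64.4 + (26.76) t − ½·24.8·t² = 0. Positive root: t = (26.76 + √(26.76² + 2·24.8·64.4)) / 24.8 = (26.76 + 62.53) / 24.8 = 3.601 s.
Vertical velocity at impact: v_y = v_y0 − g t = 26.76 − 24.8 × 3.601 = −62.53 m/s.
Speed: |v| = √(vₓ² + v_y²) = √(65.58² + 62.53²) = 90.62 m/s.

90.6 m/s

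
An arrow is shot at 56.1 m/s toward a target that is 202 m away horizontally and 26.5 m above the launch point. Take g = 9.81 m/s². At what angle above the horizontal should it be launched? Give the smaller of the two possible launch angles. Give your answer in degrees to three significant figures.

Trajectory: y = x tanθ − g x² (1 + tan²θ)/(2v₀²). With x = 202, y = 26.5, v₀ = 56.1, g = 9.81:
63.59 tan²θ − 202 tanθ + (90.09) = 0.
tanθ = [202 ± √(202² − 4 × 63.59 × (90.09))] / (2 × 63.59) = (202 ± 133.7) / 127.2, giving tanθ = 0.5367 or 2.640.
θ = 28.22° or 69.25°; the smaller is 28.22°.

28.2°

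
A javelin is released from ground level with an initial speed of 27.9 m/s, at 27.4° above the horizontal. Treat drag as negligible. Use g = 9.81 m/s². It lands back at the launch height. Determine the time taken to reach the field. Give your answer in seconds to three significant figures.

2.62 s

Components: vₓ = 27.90 cos 27.4° = 24.77 m/s, v_y0 = 27.90 sin 27.4° = 12.84 m/s.
Landing at launch height ⇒ T = 2 v_y0 / g = 2 × 12.84 / 9.81 = 2.618 s.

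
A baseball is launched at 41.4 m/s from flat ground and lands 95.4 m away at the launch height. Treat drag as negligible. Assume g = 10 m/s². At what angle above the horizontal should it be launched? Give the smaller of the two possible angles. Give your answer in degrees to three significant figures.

R = v₀² sin 2θ / g gives sin 2θ = gR/v₀² = 10.0·95.4/41.4² = 0.5566.
2θ = 33.82° or 180° − 33.82° = 146.2°, so θ = 16.91° or 73.09°.
The smaller angle is 16.91°.

16.9°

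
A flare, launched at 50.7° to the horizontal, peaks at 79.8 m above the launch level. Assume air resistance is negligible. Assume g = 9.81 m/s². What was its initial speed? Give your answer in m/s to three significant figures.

At the peak v_y = 0, so v_y0 = √(2gH) = √(2 × 9.81 × 79.8) = 39.57 m/s.
v_y0 = v₀ sin θ ⇒ v₀ = 39.57 / sin 50.7° = 51.13 m/s.

51.1 m/s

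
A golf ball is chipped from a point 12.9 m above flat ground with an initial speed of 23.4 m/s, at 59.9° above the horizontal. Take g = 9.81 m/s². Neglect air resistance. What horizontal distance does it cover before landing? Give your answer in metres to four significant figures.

Horizontal component vₓ = 23.40 cos 59.9° = 11.74 m/s; vertical v_y0 = 23.40 sin 59.9° = 20.24 m/s.
With up positive and y = 0 at the ground: y(t) = 12.9 + (20.24) t − 4.905 t². Setting y = 0 and taking the positive root: t = [20.24 + √(20.24² + 2·9.81·12.9)] / 9.81 = (20.24 + 25.75) / 9.81 = 4.688 s.
Horizontal distance: R = vₓ t = 11.74 × 4.688 = 55.02 m.

55.02 m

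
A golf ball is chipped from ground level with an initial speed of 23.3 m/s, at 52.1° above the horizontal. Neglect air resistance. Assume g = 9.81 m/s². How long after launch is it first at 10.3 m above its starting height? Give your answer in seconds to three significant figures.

0.686 s

vₓ = 23.30 cos 52.1° = 14.31 m/s; v_y0 = 23.30 sin 52.1° = 18.39 m/s.
Require v_y0 t − ½ g t² = 10.3, i.e. 4.905 t² − 18.39 t + 10.3 = 0.
t = [18.39 ± √(18.39² − 2·9.81·10.3)] / 9.81 = (18.39 ± 11.66) / 9.81, so t = 0.6856 s or t = 3.063 s.
The first (ascending) time is 0.6856 s.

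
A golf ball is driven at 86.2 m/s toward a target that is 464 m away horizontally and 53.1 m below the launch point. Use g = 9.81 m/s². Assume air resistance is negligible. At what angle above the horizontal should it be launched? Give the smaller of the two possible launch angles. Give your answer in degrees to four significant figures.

Trajectory: y = x tanθ − g x² (1 + tan²θ)/(2v₀²). With x = 464, y = −53.1, v₀ = 86.2, g = 9.81:
142.1 tan²θ − 464 tanθ + (89.02) = 0.
tanθ = [464 ± √(464² − 4 × 142.1 × (89.02))] / (2 × 142.1) = (464 ± 405.8) / 284.2, giving tanθ = 0.2047 or 3.060.
θ = 11.57° or 71.90°; the smaller is 11.57°.

11.57°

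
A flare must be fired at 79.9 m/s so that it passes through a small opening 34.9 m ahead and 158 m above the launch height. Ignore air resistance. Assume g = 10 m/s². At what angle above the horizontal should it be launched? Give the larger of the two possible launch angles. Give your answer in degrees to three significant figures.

88.2°

Trajectory: y = x tanθ − g x² (1 + tan²θ)/(2v₀²). With x = 34.9, y = 158, v₀ = 79.9, g = 10.0:
0.9540 tan²θ − 34.9 tanθ + (159.0) = 0.
tanθ = [34.9 ± √(34.9² − 4 × 0.9540 × (159.0))] / (2 × 0.9540) = (34.9 ± 24.73) / 1.908, giving tanθ = 5.332 or 31.25.
θ = 79.38° or 88.17°; the larger is 88.17°.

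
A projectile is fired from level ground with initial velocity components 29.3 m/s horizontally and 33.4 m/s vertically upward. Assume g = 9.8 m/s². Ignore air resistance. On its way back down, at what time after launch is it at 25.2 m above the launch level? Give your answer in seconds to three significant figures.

Set y = v_y0 t − ½ g t² = 25.2: 4.900 t² − 33.40 t + 25.2 = 0.
t = [33.40 ± √(33.40² − 2·9.80·25.2)] / 9.80 = (33.40 ± 24.93) / 9.80, so t = 0.8640 s or t = 5.952 s.
The descending-branch root is 5.952 s.

5.95 s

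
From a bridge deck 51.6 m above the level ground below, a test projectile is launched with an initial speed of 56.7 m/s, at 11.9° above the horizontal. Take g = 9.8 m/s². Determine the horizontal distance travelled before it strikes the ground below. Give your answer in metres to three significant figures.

Components: vₓ = 56.70 cos 11.9° = 55.48 m/s, v_y0 = 56.70 sin 11.9° = 11.69 m/s.
Vertical motion (up positive, ground at y = 0): 4.900 t² − (11.69) t − 51.6 = 0, so t = (11.69 + √(11.69² + 2·9.80·51.6)) / 9.80 = (11.69 + 33.88) / 9.80 = 4.650 s.
Horizontal distance: R = vₓ t = 55.48 × 4.650 = 258.0 m.

258 m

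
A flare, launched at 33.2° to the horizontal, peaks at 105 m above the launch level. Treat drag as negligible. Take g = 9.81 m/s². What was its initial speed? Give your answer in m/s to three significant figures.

82.9 m/s

At the peak v_y = 0, so v_y0 = √(2gH) = √(2 × 9.81 × 105) = 45.39 m/s.
v_y0 = v₀ sin θ ⇒ v₀ = 45.39 / sin 33.2° = 82.89 m/s.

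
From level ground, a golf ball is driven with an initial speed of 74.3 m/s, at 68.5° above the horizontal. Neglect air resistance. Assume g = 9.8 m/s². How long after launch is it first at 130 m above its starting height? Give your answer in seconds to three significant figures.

2.23 s

Horizontal component vₓ = 74.30 cos 68.5° = 27.23 m/s; vertical v_y0 = 74.30 sin 68.5° = 69.13 m/s.
Height y(t) = 69.13 t − 4.900 t² = 130 gives 4.900 t² − 69.13 t + 130 = 0.
t = [69.13 ± √(69.13² − 2·9.80·130)] / 9.80 = (69.13 ± 47.23) / 9.80, so t = 2.234 s or t = 11.87 s.
The first (ascending) time is 2.234 s.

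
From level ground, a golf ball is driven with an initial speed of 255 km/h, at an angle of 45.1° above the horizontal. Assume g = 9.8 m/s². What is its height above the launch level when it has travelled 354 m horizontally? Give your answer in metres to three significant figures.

110 m

Convert: 255 km/h = 255/3.6 = 70.83 m/s.
vₓ = 70.83 cos 45.1° = 50.00 m/s; v_y0 = 70.83 sin 45.1° = 50.17 m/s.
x = vₓ t ⇒ t = 354/50.00 = 7.080 s.
Height: y = v_y0 t − ½ g t² = 50.17 × 7.080 − 4.900 × 7.080² = 355.2 − 245.6 = 109.6 m.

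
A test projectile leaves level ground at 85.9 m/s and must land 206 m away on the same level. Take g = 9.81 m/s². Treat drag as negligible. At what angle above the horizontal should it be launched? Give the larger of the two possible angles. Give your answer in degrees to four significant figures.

Level-ground range R = v₀² sin(2θ)/g ⇒ sin(2θ) = gR/v₀² = 9.81 × 206 / 85.9² = 0.2739.
2θ = 15.89° or 180° − 15.89° = 164.1°, so θ = 7.947° or 82.05°.
The larger angle is 82.05°.

82.05°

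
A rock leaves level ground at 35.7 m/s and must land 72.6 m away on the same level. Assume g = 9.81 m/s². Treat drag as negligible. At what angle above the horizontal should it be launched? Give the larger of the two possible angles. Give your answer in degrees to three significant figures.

73.0°

R = v₀² sin 2θ / g gives sin 2θ = gR/v₀² = 9.81·72.6/35.7² = 0.5588.
2θ = 33.97° or 180° − 33.97° = 146.0°, so θ = 16.99° or 73.01°.
The larger angle is 73.01°.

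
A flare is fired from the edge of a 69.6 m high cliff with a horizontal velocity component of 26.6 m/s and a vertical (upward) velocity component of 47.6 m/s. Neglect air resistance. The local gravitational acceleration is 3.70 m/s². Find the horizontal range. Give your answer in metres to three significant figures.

721 m

With up positive and y = 0 at the ground: y(t) = 69.6 + (47.60) t − 1.850 t². Setting y = 0 and taking the positive root: t = [47.60 + √(47.60² + 2·3.70·69.6)] / 3.70 = (47.60 + 52.73) / 3.70 = 27.12 s.
Horizontal distance: R = vₓ t = 26.60 × 27.12 = 721.3 m.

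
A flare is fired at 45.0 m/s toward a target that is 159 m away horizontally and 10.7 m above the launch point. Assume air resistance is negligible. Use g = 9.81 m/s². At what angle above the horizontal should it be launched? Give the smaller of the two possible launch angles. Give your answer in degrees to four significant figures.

30.27°

Trajectory: y = x tanθ − g x² (1 + tan²θ)/(2v₀²). With x = 159, y = 10.7, v₀ = 45.0, g = 9.81:
61.24 tan²θ − 159 tanθ + (71.94) = 0.
tanθ = [159 ± √(159² − 4 × 61.24 × (71.94))] / (2 × 61.24) = (159 ± 87.52) / 122.5, giving tanθ = 0.5836 or 2.013.
θ = 30.27° or 63.58°; the smaller is 30.27°.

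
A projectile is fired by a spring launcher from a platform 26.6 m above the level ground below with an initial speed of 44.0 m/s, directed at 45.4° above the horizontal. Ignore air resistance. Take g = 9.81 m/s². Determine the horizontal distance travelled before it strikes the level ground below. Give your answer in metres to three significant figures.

221 m

Horizontal component vₓ = 44.00 cos 45.4° = 30.89 m/s; vertical v_y0 = 44.00 sin 45.4° = 31.33 m/s.
The projectile lands when y = 26.6 + (31.33) t − ½·9.81·t² = 0. Positive root: t = (31.33 + √(31.33² + 2·9.81·26.6)) / 9.81 = (31.33 + 38.77) / 9.81 = 7.146 s.
Horizontal distance: R = vₓ t = 30.89 × 7.146 = 220.8 m.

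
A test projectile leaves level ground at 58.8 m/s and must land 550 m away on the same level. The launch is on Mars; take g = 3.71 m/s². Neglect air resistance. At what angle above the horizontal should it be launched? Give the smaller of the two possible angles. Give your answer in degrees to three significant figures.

18.1°

R = v₀² sin 2θ / g gives sin 2θ = gR/v₀² = 3.71·550/58.8² = 0.5902.
2θ = 36.17° or 180° − 36.17° = 143.8°, so θ = 18.08° or 71.92°.
The smaller angle is 18.08°.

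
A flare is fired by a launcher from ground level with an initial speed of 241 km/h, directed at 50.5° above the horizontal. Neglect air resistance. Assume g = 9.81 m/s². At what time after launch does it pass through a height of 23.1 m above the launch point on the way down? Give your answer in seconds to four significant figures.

Convert: 241 km/h = 241/3.6 = 66.94 m/s.
Components: vₓ = 66.94 cos 50.5° = 42.58 m/s, v_y0 = 66.94 sin 50.5° = 51.66 m/s.
Height y(t) = 51.66 t − 4.905 t² = 23.1 gives 4.905 t² − 51.66 t + 23.1 = 0.
t = [51.66 ± √(51.66² − 2·9.81·23.1)] / 9.81 = (51.66 ± 47.07) / 9.81, so t = 0.4680 s or t = 10.06 s.
The descending-branch root is 10.06 s.

10.06 s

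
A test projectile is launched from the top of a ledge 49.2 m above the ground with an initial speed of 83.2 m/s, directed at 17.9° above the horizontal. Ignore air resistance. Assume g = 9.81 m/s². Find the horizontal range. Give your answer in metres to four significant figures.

Resolve: vₓ = 83.20 cos 17.9° = 79.17 m/s and v_y0 = 83.20 sin 17.9° = 25.57 m/s.
Vertical motion (up positive, ground at y = 0): 4.905 t² − (25.57) t − 49.2 = 0, so t = (25.57 + √(25.57² + 2·9.81·49.2)) / 9.81 = (25.57 + 40.24) / 9.81 = 6.709 s.
Horizontal distance: R = vₓ t = 79.17 × 6.709 = 531.1 m.

531.1 m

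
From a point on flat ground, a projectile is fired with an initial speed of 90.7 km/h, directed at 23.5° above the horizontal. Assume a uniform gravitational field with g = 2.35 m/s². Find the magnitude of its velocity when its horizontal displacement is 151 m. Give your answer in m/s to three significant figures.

23.7 m/s

Convert: 90.7 km/h = 90.7/3.6 = 25.19 m/s.
Components: vₓ = 25.19 cos 23.5° = 23.10 m/s, v_y0 = 25.19 sin 23.5° = 10.05 m/s.
x = vₓ t ⇒ t = 151/23.10 = 6.535 s.
Vertical velocity there: v_y = v_y0 − g t = 10.05 − 2.35 × 6.535 = −5.312 m/s.
Speed: √(vₓ² + v_y²) = √(23.10² + 5.312²) = 23.71 m/s.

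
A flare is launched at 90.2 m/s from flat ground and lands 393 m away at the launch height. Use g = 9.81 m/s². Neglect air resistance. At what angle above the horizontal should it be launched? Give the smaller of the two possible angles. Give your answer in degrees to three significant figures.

R = v₀² sin 2θ / g gives sin 2θ = gR/v₀² = 9.81·393/90.2² = 0.4739.
2θ = 28.29° or 180° − 28.29° = 151.7°, so θ = 14.14° or 75.86°.
The smaller angle is 14.14°.

14.1°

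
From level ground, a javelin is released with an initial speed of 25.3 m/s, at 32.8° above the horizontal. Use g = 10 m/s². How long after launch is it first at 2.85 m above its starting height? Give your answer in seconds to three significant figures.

Components: vₓ = 25.30 cos 32.8° = 21.27 m/s, v_y0 = 25.30 sin 32.8° = 13.71 m/s.
Require v_y0 t − ½ g t² = 2.85, i.e. 5.000 t² − 13.71 t + 2.85 = 0.
t = [13.71 ± √(13.71² − 2·10.0·2.85)] / 10.0 = (13.71 ± 11.44) / 10.0, so t = 0.2267 s or t = 2.514 s.
The first (ascending) time is 0.2267 s.

0.227 s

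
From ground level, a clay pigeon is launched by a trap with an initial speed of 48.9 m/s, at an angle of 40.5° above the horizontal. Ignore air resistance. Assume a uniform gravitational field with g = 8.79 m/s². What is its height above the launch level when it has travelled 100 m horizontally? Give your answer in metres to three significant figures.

53.6 m

Resolve: vₓ = 48.90 cos 40.5° = 37.18 m/s and v_y0 = 48.90 sin 40.5° = 31.76 m/s.
At x = 100 m, t = x/vₓ = 100/37.18 = 2.689 s.
Height: y = v_y0 t − ½ g t² = 31.76 × 2.689 − 4.395 × 2.689² = 85.41 − 31.79 = 53.62 m.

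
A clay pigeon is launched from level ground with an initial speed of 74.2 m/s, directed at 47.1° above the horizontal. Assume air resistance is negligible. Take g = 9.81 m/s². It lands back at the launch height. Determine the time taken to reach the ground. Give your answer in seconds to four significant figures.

11.08 s

Components: vₓ = 74.20 cos 47.1° = 50.51 m/s, v_y0 = 74.20 sin 47.1° = 54.35 m/s.
It returns to y = 0 when t = 2 v_y0 / g = 2(54.35)/9.81 = 11.08 s.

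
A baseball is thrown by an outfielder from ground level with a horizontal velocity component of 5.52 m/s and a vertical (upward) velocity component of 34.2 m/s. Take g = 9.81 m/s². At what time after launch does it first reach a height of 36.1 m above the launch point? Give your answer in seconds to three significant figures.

1.30 s

Set y = v_y0 t − ½ g t² = 36.1: 4.905 t² − 34.20 t + 36.1 = 0.
t = [34.20 ± √(34.20² − 2·9.81·36.1)] / 9.81 = (34.20 ± 21.48) / 9.81, so t = 1.297 s or t = 5.676 s.
The first (ascending) time is 1.297 s.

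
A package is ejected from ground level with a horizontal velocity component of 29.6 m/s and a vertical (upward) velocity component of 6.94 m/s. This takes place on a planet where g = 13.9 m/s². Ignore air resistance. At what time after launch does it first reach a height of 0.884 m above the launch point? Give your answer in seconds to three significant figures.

0.150 s

Set y = v_y0 t − ½ g t² = 0.884: 6.950 t² − 6.940 t + 0.884 = 0.
Quadratic formula: t = (6.940 ± √23.588) / 13.9 = (6.940 ± 4.857) / 13.9 → t = 0.1499 s or 0.8487 s.
The first (ascending) time is 0.1499 s.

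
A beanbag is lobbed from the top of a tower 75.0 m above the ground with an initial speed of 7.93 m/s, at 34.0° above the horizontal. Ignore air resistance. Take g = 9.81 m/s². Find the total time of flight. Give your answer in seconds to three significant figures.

4.39 s

Horizontal component vₓ = 7.930 cos 34.0° = 6.574 m/s; vertical v_y0 = 7.930 sin 34.0° = 4.434 m/s.
With up positive and y = 0 at the ground: y(t) = 75.0 + (4.434) t − 4.905 t². Setting y = 0 and taking the positive root: t = [4.434 + √(4.434² + 2·9.81·75.0)] / 9.81 = (4.434 + 38.62) / 9.81 = 4.388 s.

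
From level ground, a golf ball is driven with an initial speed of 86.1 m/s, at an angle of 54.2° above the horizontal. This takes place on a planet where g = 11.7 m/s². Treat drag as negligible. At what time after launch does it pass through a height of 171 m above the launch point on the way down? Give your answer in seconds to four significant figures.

8.497 s

Horizontal component vₓ = 86.10 cos 54.2° = 50.36 m/s; vertical v_y0 = 86.10 sin 54.2° = 69.83 m/s.
Height y(t) = 69.83 t − 5.850 t² = 171 gives 5.850 t² − 69.83 t + 171 = 0.
t = [69.83 ± √(69.83² − 2·11.7·171)] / 11.7 = (69.83 ± 29.58) / 11.7, so t = 3.440 s or t = 8.497 s.
The descending-branch root is 8.497 s.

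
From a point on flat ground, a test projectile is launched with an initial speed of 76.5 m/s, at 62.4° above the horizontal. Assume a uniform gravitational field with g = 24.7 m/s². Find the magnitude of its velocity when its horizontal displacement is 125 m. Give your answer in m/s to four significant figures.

Components: vₓ = 76.50 cos 62.4° = 35.44 m/s, v_y0 = 76.50 sin 62.4° = 67.79 m/s.
x = vₓ t ⇒ t = 125/35.44 = 3.527 s.
Vertical velocity there: v_y = v_y0 − g t = 67.79 − 24.7 × 3.527 = −19.32 m/s.
Speed: √(vₓ² + v_y²) = √(35.44² + 19.32²) = 40.37 m/s.

40.37 m/s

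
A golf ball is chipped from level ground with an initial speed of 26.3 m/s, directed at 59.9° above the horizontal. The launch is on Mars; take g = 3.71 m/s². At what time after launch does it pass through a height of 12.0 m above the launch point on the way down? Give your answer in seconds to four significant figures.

11.71 s

Resolve: vₓ = 26.30 cos 59.9° = 13.19 m/s and v_y0 = 26.30 sin 59.9° = 22.75 m/s.
Set y = v_y0 t − ½ g t² = 12.0: 1.855 t² − 22.75 t + 12.0 = 0.
Quadratic formula: t = (22.75 ± √428.68) / 3.71 = (22.75 ± 20.70) / 3.71 → t = 0.5523 s or 11.71 s.
The descending-branch root is 11.71 s.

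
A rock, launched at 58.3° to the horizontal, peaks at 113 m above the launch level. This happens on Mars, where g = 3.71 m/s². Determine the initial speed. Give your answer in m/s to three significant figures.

At the peak v_y = 0, so v_y0 = √(2gH) = √(2 × 3.71 × 113) = 28.96 m/s.
v_y0 = v₀ sin θ ⇒ v₀ = 28.96 / sin 58.3° = 34.03 m/s.

34.0 m/s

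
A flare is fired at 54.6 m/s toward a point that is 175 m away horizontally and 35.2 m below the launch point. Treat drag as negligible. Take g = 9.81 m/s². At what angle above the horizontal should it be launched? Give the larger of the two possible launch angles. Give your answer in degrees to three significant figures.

Trajectory: y = x tanθ − g x² (1 + tan²θ)/(2v₀²). With x = 175, y = −35.2, v₀ = 54.6, g = 9.81:
50.39 tan²θ − 175 tanθ + (15.19) = 0.
tanθ = [175 ± √(175² − 4 × 50.39 × (15.19))] / (2 × 50.39) = (175 ± 166.0) / 100.8, giving tanθ = 0.08907 or 3.384.
θ = 5.090° or 73.54°; the larger is 73.54°.

73.5°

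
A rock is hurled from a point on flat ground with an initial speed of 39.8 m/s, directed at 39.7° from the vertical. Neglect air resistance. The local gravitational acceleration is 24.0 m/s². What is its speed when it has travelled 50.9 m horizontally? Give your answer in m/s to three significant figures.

vₓ = 39.80 sin 39.7° = 25.42 m/s; v_y0 = 39.80 cos 39.7° = 30.62 m/s.
x = vₓ t ⇒ t = 50.9/25.42 = 2.002 s.
Vertical velocity there: v_y = v_y0 − g t = 30.62 − 24.0 × 2.002 = −17.43 m/s.
Speed: √(vₓ² + v_y²) = √(25.42² + 17.43²) = 30.82 m/s.

30.8 m/s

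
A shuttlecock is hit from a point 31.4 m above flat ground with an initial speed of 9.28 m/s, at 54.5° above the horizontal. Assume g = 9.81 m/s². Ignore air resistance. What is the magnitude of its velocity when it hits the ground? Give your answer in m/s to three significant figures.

26.5 m/s

vₓ = 9.280 cos 54.5° = 5.389 m/s; v_y0 = 9.280 sin 54.5° = 7.555 m/s.
The projectile lands when y = 31.4 + (7.555) t − ½·9.81·t² = 0. Positive root: t = (7.555 + √(7.555² + 2·9.81·31.4)) / 9.81 = (7.555 + 25.95) / 9.81 = 3.415 s.
Vertical velocity at impact: v_y = v_y0 − g t = 7.555 − 9.81 × 3.415 = −25.95 m/s.
Speed: |v| = √(vₓ² + v_y²) = √(5.389² + 25.95²) = 26.50 m/s.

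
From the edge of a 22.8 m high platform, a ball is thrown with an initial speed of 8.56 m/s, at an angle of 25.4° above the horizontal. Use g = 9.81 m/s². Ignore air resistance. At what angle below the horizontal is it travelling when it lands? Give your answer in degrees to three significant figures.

70.2°

Resolve: vₓ = 8.560 cos 25.4° = 7.733 m/s and v_y0 = 8.560 sin 25.4° = 3.672 m/s.
Vertical motion (up positive, ground at y = 0): 4.905 t² − (3.672) t − 22.8 = 0, so t = (3.672 + √(3.672² + 2·9.81·22.8)) / 9.81 = (3.672 + 21.47) / 9.81 = 2.563 s.
At impact: v_y = v_y0 − g t = −21.47 m/s; vₓ = 7.733 m/s.
Angle below horizontal: arctan(|v_y|/vₓ) = arctan(21.47/7.733) = 70.19°.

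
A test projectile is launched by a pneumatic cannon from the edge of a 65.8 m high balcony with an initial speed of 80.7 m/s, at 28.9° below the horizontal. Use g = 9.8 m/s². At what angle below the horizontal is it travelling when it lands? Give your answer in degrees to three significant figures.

36.9°

vₓ = 80.70 cos 28.9° = 70.65 m/s; v_y0 = −39.00 m/s (downward).
Vertical motion (up positive, ground at y = 0): 4.900 t² − (−39.00) t − 65.8 = 0, so t = (−39.00 + √(39.00² + 2·9.80·65.8)) / 9.80 = (−39.00 + 53.02) / 9.80 = 1.430 s.
At impact: v_y = v_y0 − g t = −53.02 m/s; vₓ = 70.65 m/s.
Angle below horizontal: arctan(|v_y|/vₓ) = arctan(53.02/70.65) = 36.88°.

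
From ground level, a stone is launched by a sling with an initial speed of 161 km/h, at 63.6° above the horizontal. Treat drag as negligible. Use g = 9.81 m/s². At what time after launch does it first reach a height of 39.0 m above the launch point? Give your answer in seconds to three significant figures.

Convert: 161 km/h = 161/3.6 = 44.72 m/s.
Resolve: vₓ = 44.72 cos 63.6° = 19.89 m/s and v_y0 = 44.72 sin 63.6° = 40.06 m/s.
Height y(t) = 40.06 t − 4.905 t² = 39.0 gives 4.905 t² − 40.06 t + 39.0 = 0.
t = [40.06 ± √(40.06² − 2·9.81·39.0)] / 9.81 = (40.06 ± 28.97) / 9.81, so t = 1.130 s or t = 7.037 s.
The first (ascending) time is 1.130 s.

1.13 s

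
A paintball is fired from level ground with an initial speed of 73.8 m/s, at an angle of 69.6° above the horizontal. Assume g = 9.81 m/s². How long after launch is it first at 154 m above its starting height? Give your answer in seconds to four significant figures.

Horizontal component vₓ = 73.80 cos 69.6° = 25.72 m/s; vertical v_y0 = 73.80 sin 69.6° = 69.17 m/s.
Height y(t) = 69.17 t − 4.905 t² = 154 gives 4.905 t² − 69.17 t + 154 = 0.
Quadratic formula: t = (69.17 ± √1763.2) / 9.81 = (69.17 ± 41.99) / 9.81 → t = 2.771 s or 11.33 s.
The first (ascending) time is 2.771 s.

2.771 s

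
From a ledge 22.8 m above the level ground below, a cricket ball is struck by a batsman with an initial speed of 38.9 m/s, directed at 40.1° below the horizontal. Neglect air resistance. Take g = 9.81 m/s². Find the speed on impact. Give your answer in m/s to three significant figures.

44.3 m/s

Resolve: vₓ = 38.90 cos 40.1° = 29.76 m/s and v_y0 = −25.06 m/s (downward).
With up positive and y = 0 at the ground: y(t) = 22.8 + (−25.06) t − 4.905 t². Setting y = 0 and taking the positive root: t = [−25.06 + √(25.06² + 2·9.81·22.8)] / 9.81 = (−25.06 + 32.79) / 9.81 = 0.7883 s.
Vertical velocity at impact: v_y = v_y0 − g t = −25.06 − 9.81 × 0.7883 = −32.79 m/s.
Speed: |v| = √(vₓ² + v_y²) = √(29.76² + 32.79²) = 44.28 m/s.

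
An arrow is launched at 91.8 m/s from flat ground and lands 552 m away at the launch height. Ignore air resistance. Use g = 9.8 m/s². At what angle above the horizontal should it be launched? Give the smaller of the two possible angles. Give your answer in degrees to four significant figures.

From R = (v₀²/g) sin 2θ: sin 2θ = 9.80 × 552 / 8427.2 = 0.6419.
2θ = 39.94° or 180° − 39.94° = 140.1°, so θ = 19.97° or 70.03°.
The smaller angle is 19.97°.

19.97°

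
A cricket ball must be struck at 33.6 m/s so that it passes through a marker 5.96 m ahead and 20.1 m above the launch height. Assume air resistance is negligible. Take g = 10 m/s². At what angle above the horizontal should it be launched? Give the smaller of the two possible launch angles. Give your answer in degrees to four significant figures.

Trajectory: y = x tanθ − g x² (1 + tan²θ)/(2v₀²). With x = 5.96, y = 20.1, v₀ = 33.6, g = 10.0:
0.1573 tan²θ − 5.96 tanθ + (20.26) = 0.
tanθ = [5.96 ± √(5.96² − 4 × 0.1573 × (20.26))] / (2 × 0.1573) = (5.96 ± 4.772) / 0.3146, giving tanθ = 3.775 or 34.11.
θ = 75.16° or 88.32°; the smaller is 75.16°.

75.16°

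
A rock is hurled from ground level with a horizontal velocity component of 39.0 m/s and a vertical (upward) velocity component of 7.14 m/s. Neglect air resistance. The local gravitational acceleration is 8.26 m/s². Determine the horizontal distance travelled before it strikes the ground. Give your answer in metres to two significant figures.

67 m

Flight time T = 2 v_y0 / g = 1.729 s.
Horizontal distance R = vₓ T = 39.00 × 1.729 = 67.42 m.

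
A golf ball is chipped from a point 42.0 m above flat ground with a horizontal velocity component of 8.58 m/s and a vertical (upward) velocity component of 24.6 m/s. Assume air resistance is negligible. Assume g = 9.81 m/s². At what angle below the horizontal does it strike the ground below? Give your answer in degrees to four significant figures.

77.21°

Vertical motion (up positive, ground at y = 0): 4.905 t² − (24.60) t − 42.0 = 0, so t = (24.60 + √(24.60² + 2·9.81·42.0)) / 9.81 = (24.60 + 37.80) / 9.81 = 6.361 s.
At impact: v_y = v_y0 − g t = −37.80 m/s; vₓ = 8.580 m/s.
Angle below horizontal: arctan(|v_y|/vₓ) = arctan(37.80/8.580) = 77.21°.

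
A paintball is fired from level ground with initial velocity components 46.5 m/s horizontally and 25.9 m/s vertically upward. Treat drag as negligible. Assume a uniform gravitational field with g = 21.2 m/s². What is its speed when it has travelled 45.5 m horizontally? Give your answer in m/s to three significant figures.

At x = 45.5 m, t = x/vₓ = 45.5/46.50 = 0.9785 s.
Vertical velocity there: v_y = v_y0 − g t = 25.90 − 21.2 × 0.9785 = 5.156 m/s.
Speed: √(vₓ² + v_y²) = √(46.50² + 5.156²) = 46.78 m/s.

46.8 m/s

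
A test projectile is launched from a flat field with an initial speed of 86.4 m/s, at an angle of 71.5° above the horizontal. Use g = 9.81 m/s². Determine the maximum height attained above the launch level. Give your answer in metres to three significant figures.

Horizontal component vₓ = 86.40 cos 71.5° = 27.42 m/s; vertical v_y0 = 86.40 sin 71.5° = 81.94 m/s.
At the apex v_y = 0, so H = v_y0²/(2g) = 81.94²/19.62 = 342.2 m.

342 m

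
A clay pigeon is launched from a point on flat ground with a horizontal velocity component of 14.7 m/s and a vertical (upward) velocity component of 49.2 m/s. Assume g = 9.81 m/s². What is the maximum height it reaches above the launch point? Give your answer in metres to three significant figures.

Peak height H = v_y0² / (2g) = 2420.6 / 19.62 = 123.4 m.

123 m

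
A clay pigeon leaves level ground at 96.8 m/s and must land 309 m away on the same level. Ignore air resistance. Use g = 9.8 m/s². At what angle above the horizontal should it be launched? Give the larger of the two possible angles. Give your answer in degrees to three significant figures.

Level-ground range R = v₀² sin(2θ)/g ⇒ sin(2θ) = gR/v₀² = 9.80 × 309 / 96.8² = 0.3232.
2θ = 18.85° or 180° − 18.85° = 161.1°, so θ = 9.427° or 80.57°.
The larger angle is 80.57°.

80.6°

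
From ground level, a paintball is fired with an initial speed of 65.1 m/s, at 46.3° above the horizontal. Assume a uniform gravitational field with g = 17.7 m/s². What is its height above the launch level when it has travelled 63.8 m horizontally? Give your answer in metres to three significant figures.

49.0 m

Horizontal component vₓ = 65.10 cos 46.3° = 44.98 m/s; vertical v_y0 = 65.10 sin 46.3° = 47.07 m/s.
Time to reach x = 63.8 m: t = x/vₓ = 63.8/44.98 = 1.419 s.
Height: y = v_y0 t − ½ g t² = 47.07 × 1.419 − 8.850 × 1.419² = 66.76 − 17.81 = 48.95 m.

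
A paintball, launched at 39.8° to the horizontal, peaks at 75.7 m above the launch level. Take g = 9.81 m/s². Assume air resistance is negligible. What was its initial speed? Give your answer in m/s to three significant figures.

60.2 m/s

At the peak v_y = 0, so v_y0 = √(2gH) = √(2 × 9.81 × 75.7) = 38.54 m/s.
v_y0 = v₀ sin θ ⇒ v₀ = 38.54 / sin 39.8° = 60.21 m/s.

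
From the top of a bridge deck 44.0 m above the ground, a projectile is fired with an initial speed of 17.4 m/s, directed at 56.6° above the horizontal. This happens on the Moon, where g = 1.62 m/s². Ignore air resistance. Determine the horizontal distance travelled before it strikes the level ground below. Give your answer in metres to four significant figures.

Resolve: vₓ = 17.40 cos 56.6° = 9.578 m/s and v_y0 = 17.40 sin 56.6° = 14.53 m/s.
The projectile lands when y = 44.0 + (14.53) t − ½·1.62·t² = 0. Positive root: t = (14.53 + √(14.53² + 2·1.62·44.0)) / 1.62 = (14.53 + 18.80) / 1.62 = 20.57 s.
Horizontal distance: R = vₓ t = 9.578 × 20.57 = 197.1 m.

197.1 m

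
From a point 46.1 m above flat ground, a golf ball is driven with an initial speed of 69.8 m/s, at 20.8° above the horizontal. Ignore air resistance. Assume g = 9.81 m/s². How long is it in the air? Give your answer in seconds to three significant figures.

Horizontal component vₓ = 69.80 cos 20.8° = 65.25 m/s; vertical v_y0 = 69.80 sin 20.8° = 24.79 m/s.
The projectile lands when y = 46.1 + (24.79) t − ½·9.81·t² = 0. Positive root: t = (24.79 + √(24.79² + 2·9.81·46.1)) / 9.81 = (24.79 + 38.97) / 9.81 = 6.499 s.

6.50 s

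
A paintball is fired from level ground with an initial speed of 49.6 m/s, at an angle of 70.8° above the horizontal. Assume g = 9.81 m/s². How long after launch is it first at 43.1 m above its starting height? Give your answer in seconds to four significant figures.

Components: vₓ = 49.60 cos 70.8° = 16.31 m/s, v_y0 = 49.60 sin 70.8° = 46.84 m/s.
Set y = v_y0 t − ½ g t² = 43.1: 4.905 t² − 46.84 t + 43.1 = 0.
Quadratic formula: t = (46.84 ± √1348.5) / 9.81 = (46.84 ± 36.72) / 9.81 → t = 1.032 s or 8.518 s.
The first (ascending) time is 1.032 s.

1.032 s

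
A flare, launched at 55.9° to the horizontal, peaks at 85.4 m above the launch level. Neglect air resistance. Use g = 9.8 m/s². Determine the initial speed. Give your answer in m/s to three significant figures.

49.4 m/s

At the peak v_y = 0, so v_y0 = √(2gH) = √(2 × 9.80 × 85.4) = 40.91 m/s.
v_y0 = v₀ sin θ ⇒ v₀ = 40.91 / sin 55.9° = 49.41 m/s.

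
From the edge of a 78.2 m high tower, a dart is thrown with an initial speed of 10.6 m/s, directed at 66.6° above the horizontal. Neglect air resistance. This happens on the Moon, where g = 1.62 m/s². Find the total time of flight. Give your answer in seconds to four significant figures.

Components: vₓ = 10.60 cos 66.6° = 4.210 m/s, v_y0 = 10.60 sin 66.6° = 9.728 m/s.
Vertical motion (up positive, ground at y = 0): 0.8100 t² − (9.728) t − 78.2 = 0, so t = (9.728 + √(9.728² + 2·1.62·78.2)) / 1.62 = (9.728 + 18.65) / 1.62 = 17.52 s.

17.52 s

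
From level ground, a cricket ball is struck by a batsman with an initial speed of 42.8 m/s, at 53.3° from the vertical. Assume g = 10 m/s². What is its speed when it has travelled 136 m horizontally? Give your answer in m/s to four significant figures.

Horizontal component vₓ = 42.80 sin 53.3° = 34.32 m/s; vertical v_y0 = 42.80 cos 53.3° = 25.58 m/s.
Time to reach x = 136 m: t = x/vₓ = 136/34.32 = 3.963 s.
Vertical velocity there: v_y = v_y0 − g t = 25.58 − 10.0 × 3.963 = −14.05 m/s.
Speed: √(vₓ² + v_y²) = √(34.32² + 14.05²) = 37.08 m/s.

37.08 m/s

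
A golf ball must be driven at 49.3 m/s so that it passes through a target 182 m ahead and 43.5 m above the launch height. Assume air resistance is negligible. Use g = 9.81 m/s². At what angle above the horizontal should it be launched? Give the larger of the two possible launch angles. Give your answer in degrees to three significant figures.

Trajectory: y = x tanθ − g x² (1 + tan²θ)/(2v₀²). With x = 182, y = 43.5, v₀ = 49.3, g = 9.81:
66.85 tan²θ − 182 tanθ + (110.3) = 0.
tanθ = [182 ± √(182² − 4 × 66.85 × (110.3))] / (2 × 66.85) = (182 ± 60.15) / 133.7, giving tanθ = 0.9114 or 1.811.
θ = 42.35° or 61.10°; the larger is 61.10°.

61.1°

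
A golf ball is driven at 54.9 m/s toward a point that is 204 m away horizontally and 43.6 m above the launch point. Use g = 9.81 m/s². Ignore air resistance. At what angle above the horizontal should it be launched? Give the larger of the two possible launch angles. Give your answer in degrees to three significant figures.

66.5°

Trajectory: y = x tanθ − g x² (1 + tan²θ)/(2v₀²). With x = 204, y = 43.6, v₀ = 54.9, g = 9.81:
67.73 tan²θ − 204 tanθ + (111.3) = 0.
tanθ = [204 ± √(204² − 4 × 67.73 × (111.3))] / (2 × 67.73) = (204 ± 107.0) / 135.5, giving tanθ = 0.7158 or 2.296.
θ = 35.60° or 66.47°; the larger is 66.47°.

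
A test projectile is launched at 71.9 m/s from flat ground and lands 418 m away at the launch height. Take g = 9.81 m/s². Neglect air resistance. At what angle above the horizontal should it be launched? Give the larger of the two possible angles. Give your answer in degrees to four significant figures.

From R = (v₀²/g) sin 2θ: sin 2θ = 9.81 × 418 / 5169.6 = 0.7932.
2θ = 52.49° or 180° − 52.49° = 127.5°, so θ = 26.24° or 63.76°.
The larger angle is 63.76°.

63.76°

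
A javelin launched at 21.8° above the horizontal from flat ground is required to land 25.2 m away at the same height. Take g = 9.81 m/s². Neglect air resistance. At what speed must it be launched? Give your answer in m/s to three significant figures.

18.9 m/s

Level-ground range: R = v₀² sin(2θ)/g, so v₀ = √(gR / sin 2θ).
v₀ = √(9.81 × 25.2 / sin 43.60°) = √(247.2 / 0.6896) = √358.48 = 18.93 m/s.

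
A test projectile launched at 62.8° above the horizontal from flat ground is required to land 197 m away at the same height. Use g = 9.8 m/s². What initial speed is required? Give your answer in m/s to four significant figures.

Level-ground range: R = v₀² sin(2θ)/g, so v₀ = √(gR / sin 2θ).
v₀ = √(9.80 × 197 / sin 125.6°) = √(1931 / 0.8131) = √2374.4 = 48.73 m/s.

48.73 m/s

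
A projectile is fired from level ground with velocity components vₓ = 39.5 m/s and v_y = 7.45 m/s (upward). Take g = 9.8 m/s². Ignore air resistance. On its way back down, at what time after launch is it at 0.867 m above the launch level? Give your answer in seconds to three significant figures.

Height y(t) = 7.450 t − 4.900 t² = 0.867 gives 4.900 t² − 7.450 t + 0.867 = 0.
t = [7.450 ± √(7.450² − 2·9.80·0.867)] / 9.80 = (7.450 ± 6.206) / 9.80, so t = 0.1270 s or t = 1.393 s.
The descending-branch root is 1.393 s.

1.39 s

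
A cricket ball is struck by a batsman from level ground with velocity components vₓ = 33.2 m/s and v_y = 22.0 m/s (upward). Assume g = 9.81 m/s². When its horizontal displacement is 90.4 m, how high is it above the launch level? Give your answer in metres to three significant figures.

x = vₓ t ⇒ t = 90.4/33.20 = 2.723 s.
Height: y = v_y0 t − ½ g t² = 22.00 × 2.723 − 4.905 × 2.723² = 59.90 − 36.37 = 23.54 m.

23.5 m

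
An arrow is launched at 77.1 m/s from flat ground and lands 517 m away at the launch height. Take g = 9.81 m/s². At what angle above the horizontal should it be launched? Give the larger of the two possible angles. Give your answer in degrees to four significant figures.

R = v₀² sin 2θ / g gives sin 2θ = gR/v₀² = 9.81·517/77.1² = 0.8532.
2θ = 58.56° or 180° − 58.56° = 121.4°, so θ = 29.28° or 60.72°.
The larger angle is 60.72°.

60.72°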